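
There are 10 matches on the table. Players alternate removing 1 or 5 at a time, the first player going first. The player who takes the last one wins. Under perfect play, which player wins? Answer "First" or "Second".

Compute winning (W) and losing (L) positions by backward induction:
i:   0  1  2  3  4  5  6  7  8  9 10
     L  W  L  W  L  W  L  W  L  W  L
Position 10 is L, so the second player wins.

Second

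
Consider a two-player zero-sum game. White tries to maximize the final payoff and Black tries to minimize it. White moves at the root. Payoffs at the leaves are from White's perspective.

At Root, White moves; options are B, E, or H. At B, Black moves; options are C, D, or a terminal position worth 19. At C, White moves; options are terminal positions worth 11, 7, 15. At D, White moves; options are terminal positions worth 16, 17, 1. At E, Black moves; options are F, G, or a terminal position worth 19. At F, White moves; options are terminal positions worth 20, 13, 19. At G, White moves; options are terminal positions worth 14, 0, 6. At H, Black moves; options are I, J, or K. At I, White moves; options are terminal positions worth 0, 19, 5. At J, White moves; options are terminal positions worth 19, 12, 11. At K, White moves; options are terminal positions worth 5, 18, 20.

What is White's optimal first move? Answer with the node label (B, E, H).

C (White): max(11, 7, 15) = 15
D (White): max(16, 17, 1) = 17
B (Black): min(15, 17, 19) = 15
F (White): max(20, 13, 19) = 20
G (White): max(14, 0, 6) = 14
E (Black): min(20, 14, 19) = 14
I (White): max(0, 19, 5) = 19
J (White): max(19, 12, 11) = 19
K (White): max(5, 18, 20) = 20
H (Black): min(19, 19, 20) = 19
Root (White): max(15, 14, 19) = 19
White picks the child with the highest value: H (value 19).

H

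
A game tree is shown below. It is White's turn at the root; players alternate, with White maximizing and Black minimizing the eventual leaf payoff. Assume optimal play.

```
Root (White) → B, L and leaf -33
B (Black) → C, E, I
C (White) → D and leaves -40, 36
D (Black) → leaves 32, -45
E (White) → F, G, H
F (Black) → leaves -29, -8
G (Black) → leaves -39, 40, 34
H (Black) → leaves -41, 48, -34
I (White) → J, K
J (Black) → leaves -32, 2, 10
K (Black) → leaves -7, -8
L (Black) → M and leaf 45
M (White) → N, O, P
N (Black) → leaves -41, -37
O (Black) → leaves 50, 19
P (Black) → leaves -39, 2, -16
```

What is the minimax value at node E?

F: min(-29, -8) = -29
G: min(-39, 40, 34) = -39
H: min(-41, 48, -34) = -41
E: max(-29, -39, -41) = -29

-29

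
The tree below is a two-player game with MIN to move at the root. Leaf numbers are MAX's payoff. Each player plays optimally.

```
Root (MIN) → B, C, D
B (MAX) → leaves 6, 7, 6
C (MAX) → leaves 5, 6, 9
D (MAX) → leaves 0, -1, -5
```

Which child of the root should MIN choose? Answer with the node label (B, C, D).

B (MAX): max(6, 7, 6) = 7
C (MAX): max(5, 6, 9) = 9
D (MAX): max(0, -1, -5) = 0
Root (MIN): min(7, 9, 0) = 0
MIN picks the child with the lowest value: D (value 0).

D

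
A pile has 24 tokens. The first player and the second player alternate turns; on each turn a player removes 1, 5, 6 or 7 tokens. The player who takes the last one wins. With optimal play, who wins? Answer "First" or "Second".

Second

W/L table (W = player to move can force a win):
i:   0  1  2  3  4  5  6  7  8  9 10 11 12 13 14 15 16 17 18 19 20 21 22 23 24
     L  W  L  W  L  W  W  W  W  W  W  W  L  W  L  W  L  W  W  W  W  W  W  W  L
Position 24 is L, so the second player wins.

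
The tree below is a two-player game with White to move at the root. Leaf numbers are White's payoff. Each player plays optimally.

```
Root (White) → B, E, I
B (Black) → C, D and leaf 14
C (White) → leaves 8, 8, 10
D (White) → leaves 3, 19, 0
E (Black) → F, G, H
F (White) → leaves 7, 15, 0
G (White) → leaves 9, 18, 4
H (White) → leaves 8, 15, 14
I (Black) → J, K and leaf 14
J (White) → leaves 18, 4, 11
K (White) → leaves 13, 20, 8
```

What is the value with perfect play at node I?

14

J: max(18, 4, 11) = 18
K: max(13, 20, 8) = 20
I: min(18, 20, 14) = 14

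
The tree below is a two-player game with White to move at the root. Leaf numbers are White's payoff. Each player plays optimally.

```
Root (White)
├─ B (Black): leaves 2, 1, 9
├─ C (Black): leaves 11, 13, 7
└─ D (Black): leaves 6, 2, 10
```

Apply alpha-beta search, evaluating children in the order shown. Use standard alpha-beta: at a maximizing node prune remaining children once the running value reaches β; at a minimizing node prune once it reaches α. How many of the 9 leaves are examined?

7

B [α=-∞,β=+∞]: v=1
C [α=1,β=+∞]: v=7
D [α=7,β=+∞]: v=6 after child 1 ≤ α → α-cutoff, skip 2
Root [α=-∞,β=+∞]: v=7
Leaves evaluated: 7 of 9.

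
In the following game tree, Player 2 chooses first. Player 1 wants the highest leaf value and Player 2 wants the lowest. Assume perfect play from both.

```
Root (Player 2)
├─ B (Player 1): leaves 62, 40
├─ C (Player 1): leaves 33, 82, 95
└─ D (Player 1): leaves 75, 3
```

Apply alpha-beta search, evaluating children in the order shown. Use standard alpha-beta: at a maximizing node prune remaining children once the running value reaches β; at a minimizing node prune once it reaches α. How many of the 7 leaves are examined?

B [α=-∞,β=+∞]: v=62
C [α=-∞,β=62]: v=82 after child 2 ≥ β → β-cutoff, skip 1
D [α=-∞,β=62]: v=75 after child 1 ≥ β → β-cutoff, skip 1
Root [α=-∞,β=+∞]: v=62
Leaves evaluated: 5 of 7.

5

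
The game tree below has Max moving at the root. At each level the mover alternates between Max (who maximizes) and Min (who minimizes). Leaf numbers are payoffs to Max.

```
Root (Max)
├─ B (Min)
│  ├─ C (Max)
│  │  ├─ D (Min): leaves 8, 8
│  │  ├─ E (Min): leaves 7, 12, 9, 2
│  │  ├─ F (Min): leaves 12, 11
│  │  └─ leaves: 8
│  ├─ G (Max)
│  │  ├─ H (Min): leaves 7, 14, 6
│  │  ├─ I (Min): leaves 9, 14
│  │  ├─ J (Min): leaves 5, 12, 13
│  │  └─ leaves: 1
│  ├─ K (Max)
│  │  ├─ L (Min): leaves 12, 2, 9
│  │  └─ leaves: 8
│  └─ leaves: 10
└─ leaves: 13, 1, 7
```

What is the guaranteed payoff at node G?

9

H: min(7, 14, 6) = 6
I: min(9, 14) = 9
J: min(5, 12, 13) = 5
G: max(6, 9, 5, 1) = 9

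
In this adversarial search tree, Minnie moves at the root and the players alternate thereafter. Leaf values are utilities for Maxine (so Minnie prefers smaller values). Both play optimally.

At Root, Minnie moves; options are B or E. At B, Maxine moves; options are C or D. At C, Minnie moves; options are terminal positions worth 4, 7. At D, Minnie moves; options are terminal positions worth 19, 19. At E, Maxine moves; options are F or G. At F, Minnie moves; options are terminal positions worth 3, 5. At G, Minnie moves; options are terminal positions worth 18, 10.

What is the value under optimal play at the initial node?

10

C (Minnie): min(4, 7) = 4
D (Minnie): min(19, 19) = 19
B (Maxine): max(4, 19) = 19
F (Minnie): min(3, 5) = 3
G (Minnie): min(18, 10) = 10
E (Maxine): max(3, 10) = 10
Root (Minnie): min(19, 10) = 10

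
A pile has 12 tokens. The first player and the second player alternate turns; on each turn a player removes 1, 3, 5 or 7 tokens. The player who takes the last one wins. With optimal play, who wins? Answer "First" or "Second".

Positions where the player to move wins (W) vs loses (L):
i:   0  1  2  3  4  5  6  7  8  9 10 11 12
     L  W  L  W  L  W  L  W  L  W  L  W  L
Position 12 is L, so the second player wins.

Second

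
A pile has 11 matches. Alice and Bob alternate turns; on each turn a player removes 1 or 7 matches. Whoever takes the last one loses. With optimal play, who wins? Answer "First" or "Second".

Second

Mark each pile size as W (mover wins) or L (mover loses):
i:   0  1  2  3  4  5  6  7  8  9 10 11
     W  L  W  L  W  L  W  L  W  L  W  L
Position 11 is L, so the second player wins.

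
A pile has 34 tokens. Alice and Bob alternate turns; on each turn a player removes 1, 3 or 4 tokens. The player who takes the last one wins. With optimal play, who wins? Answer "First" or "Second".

W/L table (W = player to move can force a win):
i:   0  1  2  3  4  5  6  7  8  9 10 11 12 13 14 15 16 17 18 19 20 21 22 23 24 25 26 27 28 29 30 31 32 33 34
     L  W  L  W  W  W  W  L  W  L  W  W  W  W  L  W  L  W  W  W  W  L  W  L  W  W  W  W  L  W  L  W  W  W  W
Position 34 is W, so the first player wins.

First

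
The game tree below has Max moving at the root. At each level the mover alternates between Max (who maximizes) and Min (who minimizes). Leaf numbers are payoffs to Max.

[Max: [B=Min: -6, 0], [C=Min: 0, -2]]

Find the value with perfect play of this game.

B (Min): min(-6, 0) = -6
C (Min): min(0, -2) = -2
Root (Max): max(-6, -2) = -2

-2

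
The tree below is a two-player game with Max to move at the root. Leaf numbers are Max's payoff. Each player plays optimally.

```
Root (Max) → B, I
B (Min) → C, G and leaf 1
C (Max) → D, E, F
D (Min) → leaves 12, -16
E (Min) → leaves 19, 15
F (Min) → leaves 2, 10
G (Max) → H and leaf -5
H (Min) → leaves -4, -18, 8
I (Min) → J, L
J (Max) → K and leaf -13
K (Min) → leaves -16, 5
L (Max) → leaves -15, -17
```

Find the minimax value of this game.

D (Min): min(12, -16) = -16
E (Min): min(19, 15) = 15
F (Min): min(2, 10) = 2
C (Max): max(-16, 15, 2) = 15
H (Min): min(-4, -18, 8) = -18
G (Max): max(-18, -5) = -5
B (Min): min(15, -5, 1) = -5
K (Min): min(-16, 5) = -16
J (Max): max(-16, -13) = -13
L (Max): max(-15, -17) = -15
I (Min): min(-13, -15) = -15
Root (Max): max(-5, -15) = -5

-5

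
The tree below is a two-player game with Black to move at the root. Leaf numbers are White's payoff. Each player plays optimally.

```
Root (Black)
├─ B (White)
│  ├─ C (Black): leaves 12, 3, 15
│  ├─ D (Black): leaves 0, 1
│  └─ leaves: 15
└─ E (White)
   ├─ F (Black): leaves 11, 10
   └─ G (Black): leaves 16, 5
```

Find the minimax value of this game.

C (Black): min(12, 3, 15) = 3
D (Black): min(0, 1) = 0
B (White): max(3, 0, 15) = 15
F (Black): min(11, 10) = 10
G (Black): min(16, 5) = 5
E (White): max(10, 5) = 10
Root (Black): min(15, 10) = 10

10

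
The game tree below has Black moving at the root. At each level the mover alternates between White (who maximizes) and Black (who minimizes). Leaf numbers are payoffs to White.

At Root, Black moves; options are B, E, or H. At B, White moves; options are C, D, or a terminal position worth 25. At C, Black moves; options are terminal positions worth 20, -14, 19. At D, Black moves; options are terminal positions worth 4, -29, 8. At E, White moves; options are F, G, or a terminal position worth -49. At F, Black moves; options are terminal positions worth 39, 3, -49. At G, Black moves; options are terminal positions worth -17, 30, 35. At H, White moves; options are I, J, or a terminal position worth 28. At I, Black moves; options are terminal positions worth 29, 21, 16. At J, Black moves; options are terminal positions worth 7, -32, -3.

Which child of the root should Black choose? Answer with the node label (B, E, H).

C (Black): min(20, -14, 19) = -14
D (Black): min(4, -29, 8) = -29
B (White): max(-14, -29, 25) = 25
F (Black): min(39, 3, -49) = -49
G (Black): min(-17, 30, 35) = -17
E (White): max(-49, -17, -49) = -17
I (Black): min(29, 21, 16) = 16
J (Black): min(7, -32, -3) = -32
H (White): max(16, -32, 28) = 28
Root (Black): min(25, -17, 28) = -17
Black picks the child with the lowest value: E (value -17).

E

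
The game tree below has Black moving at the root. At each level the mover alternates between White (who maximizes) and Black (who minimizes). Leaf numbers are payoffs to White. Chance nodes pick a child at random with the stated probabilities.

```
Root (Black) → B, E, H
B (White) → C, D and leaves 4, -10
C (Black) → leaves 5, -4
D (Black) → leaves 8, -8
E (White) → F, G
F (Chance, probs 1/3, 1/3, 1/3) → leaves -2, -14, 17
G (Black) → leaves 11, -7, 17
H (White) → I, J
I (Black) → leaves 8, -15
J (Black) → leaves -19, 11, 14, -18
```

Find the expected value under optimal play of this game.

C (Black): min(5, -4) = -4
D (Black): min(8, -8) = -8
B (White): max(-4, -8, 4, -10) = 4
F (Chance): 1/3·-2 + 1/3·-14 + 1/3·17 = 0.33
G (Black): min(11, -7, 17) = -7
E (White): max(0.33, -7) = 0.33
I (Black): min(8, -15) = -15
J (Black): min(-19, 11, 14, -18) = -19
H (White): max(-15, -19) = -15
Root (Black): min(4, 0.33, -15) = -15

-15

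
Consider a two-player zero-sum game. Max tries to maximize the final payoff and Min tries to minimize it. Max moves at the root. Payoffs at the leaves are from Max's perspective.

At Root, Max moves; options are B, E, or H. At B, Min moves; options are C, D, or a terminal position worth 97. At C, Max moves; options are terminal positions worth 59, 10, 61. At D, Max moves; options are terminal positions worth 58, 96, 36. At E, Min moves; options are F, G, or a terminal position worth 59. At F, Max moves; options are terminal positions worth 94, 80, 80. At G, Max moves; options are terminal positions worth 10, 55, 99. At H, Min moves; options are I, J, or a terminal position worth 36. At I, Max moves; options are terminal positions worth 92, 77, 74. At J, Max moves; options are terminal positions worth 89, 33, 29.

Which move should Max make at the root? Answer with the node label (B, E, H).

C (Max): max(59, 10, 61) = 61
D (Max): max(58, 96, 36) = 96
B (Min): min(61, 96, 97) = 61
F (Max): max(94, 80, 80) = 94
G (Max): max(10, 55, 99) = 99
E (Min): min(94, 99, 59) = 59
I (Max): max(92, 77, 74) = 92
J (Max): max(89, 33, 29) = 89
H (Min): min(92, 89, 36) = 36
Root (Max): max(61, 59, 36) = 61
Max picks the child with the highest value: B (value 61).

B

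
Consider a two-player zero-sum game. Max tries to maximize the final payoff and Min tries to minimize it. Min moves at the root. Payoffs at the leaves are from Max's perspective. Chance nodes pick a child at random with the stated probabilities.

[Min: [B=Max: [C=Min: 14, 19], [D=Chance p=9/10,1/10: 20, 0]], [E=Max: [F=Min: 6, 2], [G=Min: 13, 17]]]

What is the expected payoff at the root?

C (Min): min(14, 19) = 14
D (Chance): 9/10·20 + 1/10·0 = 18
B (Max): max(14, 18) = 18
F (Min): min(6, 2) = 2
G (Min): min(13, 17) = 13
E (Max): max(2, 13) = 13
Root (Min): min(18, 13) = 13

13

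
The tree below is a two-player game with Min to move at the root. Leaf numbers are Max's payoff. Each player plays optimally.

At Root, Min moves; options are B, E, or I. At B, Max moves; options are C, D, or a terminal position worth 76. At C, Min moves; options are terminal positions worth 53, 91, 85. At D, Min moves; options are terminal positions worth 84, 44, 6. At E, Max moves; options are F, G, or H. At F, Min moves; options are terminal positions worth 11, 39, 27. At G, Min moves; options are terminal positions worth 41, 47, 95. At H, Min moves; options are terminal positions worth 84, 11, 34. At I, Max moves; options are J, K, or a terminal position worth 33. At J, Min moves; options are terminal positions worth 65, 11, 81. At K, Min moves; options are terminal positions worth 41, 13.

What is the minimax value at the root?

C (Min): min(53, 91, 85) = 53
D (Min): min(84, 44, 6) = 6
B (Max): max(53, 6, 76) = 76
F (Min): min(11, 39, 27) = 11
G (Min): min(41, 47, 95) = 41
H (Min): min(84, 11, 34) = 11
E (Max): max(11, 41, 11) = 41
J (Min): min(65, 11, 81) = 11
K (Min): min(41, 13) = 13
I (Max): max(11, 13, 33) = 33
Root (Min): min(76, 41, 33) = 33

33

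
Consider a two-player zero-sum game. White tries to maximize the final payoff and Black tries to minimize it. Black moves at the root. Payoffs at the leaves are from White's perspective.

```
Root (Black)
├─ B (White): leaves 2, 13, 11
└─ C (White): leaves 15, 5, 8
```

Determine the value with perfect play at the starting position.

B (White): max(2, 13, 11) = 13
C (White): max(15, 5, 8) = 15
Root (Black): min(13, 15) = 13

13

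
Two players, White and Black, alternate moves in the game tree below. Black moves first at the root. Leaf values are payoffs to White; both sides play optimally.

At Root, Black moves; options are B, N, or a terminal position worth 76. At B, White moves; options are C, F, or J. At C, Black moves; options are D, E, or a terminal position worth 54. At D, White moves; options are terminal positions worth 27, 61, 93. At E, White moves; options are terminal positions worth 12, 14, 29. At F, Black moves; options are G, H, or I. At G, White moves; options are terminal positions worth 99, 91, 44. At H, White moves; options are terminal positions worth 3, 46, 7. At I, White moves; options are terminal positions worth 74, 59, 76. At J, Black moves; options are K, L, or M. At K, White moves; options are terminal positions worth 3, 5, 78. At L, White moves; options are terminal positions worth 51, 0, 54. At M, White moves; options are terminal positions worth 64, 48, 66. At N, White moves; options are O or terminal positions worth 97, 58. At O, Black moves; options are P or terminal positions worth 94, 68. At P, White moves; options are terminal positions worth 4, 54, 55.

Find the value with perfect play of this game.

D (White): max(27, 61, 93) = 93
E (White): max(12, 14, 29) = 29
C (Black): min(93, 29, 54) = 29
G (White): max(99, 91, 44) = 99
H (White): max(3, 46, 7) = 46
I (White): max(74, 59, 76) = 76
F (Black): min(99, 46, 76) = 46
K (White): max(3, 5, 78) = 78
L (White): max(51, 0, 54) = 54
M (White): max(64, 48, 66) = 66
J (Black): min(78, 54, 66) = 54
B (White): max(29, 46, 54) = 54
P (White): max(4, 54, 55) = 55
O (Black): min(55, 94, 68) = 55
N (White): max(55, 97, 58) = 97
Root (Black): min(54, 97, 76) = 54

54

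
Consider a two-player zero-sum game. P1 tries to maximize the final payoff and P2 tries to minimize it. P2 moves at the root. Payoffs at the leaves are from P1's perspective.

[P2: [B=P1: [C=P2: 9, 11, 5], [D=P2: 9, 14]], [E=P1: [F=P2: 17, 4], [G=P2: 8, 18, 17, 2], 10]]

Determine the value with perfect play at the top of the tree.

9

C (P2): min(9, 11, 5) = 5
D (P2): min(9, 14) = 9
B (P1): max(5, 9) = 9
F (P2): min(17, 4) = 4
G (P2): min(8, 18, 17, 2) = 2
E (P1): max(4, 2, 10) = 10
Root (P2): min(9, 10) = 9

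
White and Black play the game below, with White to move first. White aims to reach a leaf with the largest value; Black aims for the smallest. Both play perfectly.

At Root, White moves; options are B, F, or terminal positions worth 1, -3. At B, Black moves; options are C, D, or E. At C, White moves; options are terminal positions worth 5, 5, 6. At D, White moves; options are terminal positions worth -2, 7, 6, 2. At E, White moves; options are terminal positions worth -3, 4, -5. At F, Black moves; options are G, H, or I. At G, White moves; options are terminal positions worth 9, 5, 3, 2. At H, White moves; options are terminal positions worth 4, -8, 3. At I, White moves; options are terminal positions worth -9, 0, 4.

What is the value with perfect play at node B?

4

C: max(5, 5, 6) = 6
D: max(-2, 7, 6, 2) = 7
E: max(-3, 4, -5) = 4
B: min(6, 7, 4) = 4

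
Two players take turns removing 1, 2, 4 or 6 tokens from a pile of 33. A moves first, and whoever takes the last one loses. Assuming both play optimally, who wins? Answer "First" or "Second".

Second

Mark each pile size as W (mover wins) or L (mover loses):
i:   0  1  2  3  4  5  6  7  8  9 10 11 12 13 14 15 16 17 18 19 20 21 22 23 24 25 26 27 28 29 30 31 32 33
     W  L  W  W  L  W  W  W  W  L  W  W  L  W  W  W  W  L  W  W  L  W  W  W  W  L  W  W  L  W  W  W  W  L
Position 33 is L, so the second player wins.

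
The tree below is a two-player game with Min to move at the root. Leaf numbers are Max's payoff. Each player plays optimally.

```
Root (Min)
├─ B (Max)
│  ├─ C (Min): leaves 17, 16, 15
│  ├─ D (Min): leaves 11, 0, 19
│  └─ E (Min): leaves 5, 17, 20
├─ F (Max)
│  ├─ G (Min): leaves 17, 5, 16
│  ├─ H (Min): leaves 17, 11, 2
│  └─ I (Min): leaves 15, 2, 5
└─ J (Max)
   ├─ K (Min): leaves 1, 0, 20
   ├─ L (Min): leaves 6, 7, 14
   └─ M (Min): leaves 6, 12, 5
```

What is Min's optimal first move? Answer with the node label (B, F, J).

F

C (Min): min(17, 16, 15) = 15
D (Min): min(11, 0, 19) = 0
E (Min): min(5, 17, 20) = 5
B (Max): max(15, 0, 5) = 15
G (Min): min(17, 5, 16) = 5
H (Min): min(17, 11, 2) = 2
I (Min): min(15, 2, 5) = 2
F (Max): max(5, 2, 2) = 5
K (Min): min(1, 0, 20) = 0
L (Min): min(6, 7, 14) = 6
M (Min): min(6, 12, 5) = 5
J (Max): max(0, 6, 5) = 6
Root (Min): min(15, 5, 6) = 5
Min picks the child with the lowest value: F (value 5).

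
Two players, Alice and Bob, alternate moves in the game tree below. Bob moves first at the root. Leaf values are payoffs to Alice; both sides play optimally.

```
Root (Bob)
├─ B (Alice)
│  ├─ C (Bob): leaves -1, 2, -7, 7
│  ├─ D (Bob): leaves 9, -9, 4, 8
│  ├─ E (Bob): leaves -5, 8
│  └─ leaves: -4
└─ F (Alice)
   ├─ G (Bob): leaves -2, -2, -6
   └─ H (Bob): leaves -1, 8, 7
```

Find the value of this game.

-4

C (Bob): min(-1, 2, -7, 7) = -7
D (Bob): min(9, -9, 4, 8) = -9
E (Bob): min(-5, 8) = -5
B (Alice): max(-7, -9, -5, -4) = -4
G (Bob): min(-2, -2, -6) = -6
H (Bob): min(-1, 8, 7) = -1
F (Alice): max(-6, -1) = -1
Root (Bob): min(-4, -1) = -4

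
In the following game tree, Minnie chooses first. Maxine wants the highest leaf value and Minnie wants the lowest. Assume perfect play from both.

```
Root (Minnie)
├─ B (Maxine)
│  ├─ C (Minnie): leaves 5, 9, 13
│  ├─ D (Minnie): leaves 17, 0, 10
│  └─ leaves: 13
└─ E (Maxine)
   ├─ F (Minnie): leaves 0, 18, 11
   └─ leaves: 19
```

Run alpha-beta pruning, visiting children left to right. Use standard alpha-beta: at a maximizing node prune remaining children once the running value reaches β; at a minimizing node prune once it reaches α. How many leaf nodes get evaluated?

C [α=-∞,β=+∞]: v=5
D [α=5,β=+∞]: v=0 after child 2 ≤ α → α-cutoff, skip 1
B [α=-∞,β=+∞]: v=13
F [α=-∞,β=13]: v=0
E [α=-∞,β=13]: v=19
Root [α=-∞,β=+∞]: v=13
Leaves evaluated: 10 of 11.

10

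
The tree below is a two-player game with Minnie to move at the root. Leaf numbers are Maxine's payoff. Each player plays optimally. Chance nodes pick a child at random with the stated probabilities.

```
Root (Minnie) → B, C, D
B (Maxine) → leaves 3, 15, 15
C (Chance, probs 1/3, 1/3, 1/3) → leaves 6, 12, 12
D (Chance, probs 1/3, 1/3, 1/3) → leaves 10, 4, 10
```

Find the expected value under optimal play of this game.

8

B (Maxine): max(3, 15, 15) = 15
C (Chance): 1/3·6 + 1/3·12 + 1/3·12 = 10
D (Chance): 1/3·10 + 1/3·4 + 1/3·10 = 8
Root (Minnie): min(15, 10, 8) = 8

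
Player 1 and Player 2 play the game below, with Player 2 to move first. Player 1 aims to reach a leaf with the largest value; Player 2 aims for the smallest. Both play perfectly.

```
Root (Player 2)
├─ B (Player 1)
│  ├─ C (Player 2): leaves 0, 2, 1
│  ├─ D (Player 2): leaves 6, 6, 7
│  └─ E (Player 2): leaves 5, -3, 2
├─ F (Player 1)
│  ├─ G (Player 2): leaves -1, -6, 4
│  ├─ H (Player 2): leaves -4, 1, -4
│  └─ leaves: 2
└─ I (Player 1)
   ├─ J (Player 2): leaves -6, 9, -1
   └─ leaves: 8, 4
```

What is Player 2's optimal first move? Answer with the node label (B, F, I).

C (Player 2): min(0, 2, 1) = 0
D (Player 2): min(6, 6, 7) = 6
E (Player 2): min(5, -3, 2) = -3
B (Player 1): max(0, 6, -3) = 6
G (Player 2): min(-1, -6, 4) = -6
H (Player 2): min(-4, 1, -4) = -4
F (Player 1): max(-6, -4, 2) = 2
J (Player 2): min(-6, 9, -1) = -6
I (Player 1): max(-6, 8, 4) = 8
Root (Player 2): min(6, 2, 8) = 2
Player 2 picks the child with the lowest value: F (value 2).

F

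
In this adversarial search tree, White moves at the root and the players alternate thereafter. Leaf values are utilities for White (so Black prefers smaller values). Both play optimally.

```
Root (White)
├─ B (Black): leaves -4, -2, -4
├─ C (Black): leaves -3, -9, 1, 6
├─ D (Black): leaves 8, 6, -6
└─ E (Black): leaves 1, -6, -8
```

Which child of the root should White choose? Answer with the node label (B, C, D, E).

B (Black): min(-4, -2, -4) = -4
C (Black): min(-3, -9, 1, 6) = -9
D (Black): min(8, 6, -6) = -6
E (Black): min(1, -6, -8) = -8
Root (White): max(-4, -9, -6, -8) = -4
White picks the child with the highest value: B (value -4).

B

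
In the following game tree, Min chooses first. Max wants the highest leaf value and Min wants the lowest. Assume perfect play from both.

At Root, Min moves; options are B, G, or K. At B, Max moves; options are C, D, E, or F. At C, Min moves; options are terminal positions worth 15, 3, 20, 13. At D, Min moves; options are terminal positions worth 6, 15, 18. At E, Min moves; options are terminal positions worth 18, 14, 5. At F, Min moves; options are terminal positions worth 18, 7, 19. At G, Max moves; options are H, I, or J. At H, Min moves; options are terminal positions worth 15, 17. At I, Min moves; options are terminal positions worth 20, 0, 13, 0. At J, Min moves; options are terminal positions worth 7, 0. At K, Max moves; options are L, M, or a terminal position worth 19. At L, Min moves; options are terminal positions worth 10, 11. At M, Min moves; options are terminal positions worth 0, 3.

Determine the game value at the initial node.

C (Min): min(15, 3, 20, 13) = 3
D (Min): min(6, 15, 18) = 6
E (Min): min(18, 14, 5) = 5
F (Min): min(18, 7, 19) = 7
B (Max): max(3, 6, 5, 7) = 7
H (Min): min(15, 17) = 15
I (Min): min(20, 0, 13, 0) = 0
J (Min): min(7, 0) = 0
G (Max): max(15, 0, 0) = 15
L (Min): min(10, 11) = 10
M (Min): min(0, 3) = 0
K (Max): max(10, 0, 19) = 19
Root (Min): min(7, 15, 19) = 7

7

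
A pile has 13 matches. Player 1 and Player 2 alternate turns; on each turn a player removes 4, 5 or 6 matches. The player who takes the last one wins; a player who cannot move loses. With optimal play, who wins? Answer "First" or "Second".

Second

Positions where the player to move wins (W) vs loses (L):
i:   0  1  2  3  4  5  6  7  8  9 10 11 12 13
     L  L  L  L  W  W  W  W  W  W  L  L  L  L
Position 13 is L, so the second player wins.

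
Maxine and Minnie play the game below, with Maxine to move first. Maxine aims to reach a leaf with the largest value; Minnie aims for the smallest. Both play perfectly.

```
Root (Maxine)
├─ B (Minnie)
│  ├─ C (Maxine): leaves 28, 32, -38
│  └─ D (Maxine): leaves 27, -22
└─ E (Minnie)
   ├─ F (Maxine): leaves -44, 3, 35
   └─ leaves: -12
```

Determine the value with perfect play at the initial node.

27

C (Maxine): max(28, 32, -38) = 32
D (Maxine): max(27, -22) = 27
B (Minnie): min(32, 27) = 27
F (Maxine): max(-44, 3, 35) = 35
E (Minnie): min(35, -12) = -12
Root (Maxine): max(27, -12) = 27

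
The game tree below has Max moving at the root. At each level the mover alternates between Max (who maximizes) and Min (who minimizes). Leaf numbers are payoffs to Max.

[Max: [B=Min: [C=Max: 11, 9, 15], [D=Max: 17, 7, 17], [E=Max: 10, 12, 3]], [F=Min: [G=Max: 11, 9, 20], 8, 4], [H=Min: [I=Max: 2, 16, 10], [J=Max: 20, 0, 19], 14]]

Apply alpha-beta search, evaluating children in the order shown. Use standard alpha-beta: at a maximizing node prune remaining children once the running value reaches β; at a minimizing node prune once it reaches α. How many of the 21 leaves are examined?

C [α=-∞,β=+∞]: v=15
D [α=-∞,β=15]: v=17 after child 1 ≥ β → β-cutoff, skip 2
E [α=-∞,β=15]: v=12
B [α=-∞,β=+∞]: v=12
G [α=12,β=+∞]: v=20
F [α=12,β=+∞]: v=8 after child 2 ≤ α → α-cutoff, skip 1
I [α=12,β=+∞]: v=16
J [α=12,β=16]: v=20 after child 1 ≥ β → β-cutoff, skip 2
H [α=12,β=+∞]: v=14
Root [α=-∞,β=+∞]: v=14
Leaves evaluated: 16 of 21.

16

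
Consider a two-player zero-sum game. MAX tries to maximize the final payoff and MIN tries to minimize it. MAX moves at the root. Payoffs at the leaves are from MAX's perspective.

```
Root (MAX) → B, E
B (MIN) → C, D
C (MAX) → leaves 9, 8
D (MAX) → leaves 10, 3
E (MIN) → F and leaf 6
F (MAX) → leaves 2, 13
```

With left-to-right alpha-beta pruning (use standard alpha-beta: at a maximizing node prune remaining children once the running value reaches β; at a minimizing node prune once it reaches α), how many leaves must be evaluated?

C [α=-∞,β=+∞]: v=9
D [α=-∞,β=9]: v=10 after child 1 ≥ β → β-cutoff, skip 1
B [α=-∞,β=+∞]: v=9
F [α=9,β=+∞]: v=13
E [α=9,β=+∞]: v=6
Root [α=-∞,β=+∞]: v=9
Leaves evaluated: 6 of 7.

6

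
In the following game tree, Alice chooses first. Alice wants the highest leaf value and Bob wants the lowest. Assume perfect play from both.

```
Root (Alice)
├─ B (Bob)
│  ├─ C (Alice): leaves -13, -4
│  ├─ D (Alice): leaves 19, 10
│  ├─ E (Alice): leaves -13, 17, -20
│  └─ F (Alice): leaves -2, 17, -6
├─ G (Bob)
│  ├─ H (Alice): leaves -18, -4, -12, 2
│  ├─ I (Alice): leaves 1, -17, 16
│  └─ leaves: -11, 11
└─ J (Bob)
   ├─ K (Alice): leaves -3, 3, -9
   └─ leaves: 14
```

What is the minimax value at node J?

K: max(-3, 3, -9) = 3
J: min(3, 14) = 3

3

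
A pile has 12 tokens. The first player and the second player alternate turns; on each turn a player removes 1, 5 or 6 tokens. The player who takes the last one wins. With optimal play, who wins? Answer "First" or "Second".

Mark each pile size as W (mover wins) or L (mover loses):
i:   0  1  2  3  4  5  6  7  8  9 10 11 12
     L  W  L  W  L  W  W  W  W  W  W  L  W
Position 12 is W, so the first player wins.

First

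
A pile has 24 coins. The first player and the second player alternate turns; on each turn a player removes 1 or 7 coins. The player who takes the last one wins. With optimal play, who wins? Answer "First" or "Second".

Second

i:   0  1  2  3  4  5  6  7  8  9 10 11 12 13 14 15 16 17 18 19 20 21 22 23 24
     L  W  L  W  L  W  L  W  L  W  L  W  L  W  L  W  L  W  L  W  L  W  L  W  L
Position 24 is L, so the second player wins.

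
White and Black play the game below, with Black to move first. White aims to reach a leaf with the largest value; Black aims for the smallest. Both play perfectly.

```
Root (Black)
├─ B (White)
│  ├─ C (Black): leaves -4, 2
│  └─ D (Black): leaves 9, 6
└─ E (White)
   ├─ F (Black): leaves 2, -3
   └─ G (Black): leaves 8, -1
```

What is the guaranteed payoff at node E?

-1

F: min(2, -3) = -3
G: min(8, -1) = -1
E: max(-3, -1) = -1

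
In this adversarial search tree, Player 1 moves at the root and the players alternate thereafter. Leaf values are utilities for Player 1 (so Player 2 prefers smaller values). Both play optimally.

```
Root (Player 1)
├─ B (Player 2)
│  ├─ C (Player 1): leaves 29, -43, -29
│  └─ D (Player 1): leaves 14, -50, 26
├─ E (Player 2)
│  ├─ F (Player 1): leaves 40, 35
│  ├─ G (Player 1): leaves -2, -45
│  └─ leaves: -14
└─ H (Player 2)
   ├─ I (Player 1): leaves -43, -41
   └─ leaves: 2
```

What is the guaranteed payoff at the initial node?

26

C (Player 1): max(29, -43, -29) = 29
D (Player 1): max(14, -50, 26) = 26
B (Player 2): min(29, 26) = 26
F (Player 1): max(40, 35) = 40
G (Player 1): max(-2, -45) = -2
E (Player 2): min(40, -2, -14) = -14
I (Player 1): max(-43, -41) = -41
H (Player 2): min(-41, 2) = -41
Root (Player 1): max(26, -14, -41) = 26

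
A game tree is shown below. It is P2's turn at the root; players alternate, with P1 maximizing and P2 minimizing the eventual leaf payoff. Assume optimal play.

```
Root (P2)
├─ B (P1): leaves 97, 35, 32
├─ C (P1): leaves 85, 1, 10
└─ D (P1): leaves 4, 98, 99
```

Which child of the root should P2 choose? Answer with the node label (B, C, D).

C

B (P1): max(97, 35, 32) = 97
C (P1): max(85, 1, 10) = 85
D (P1): max(4, 98, 99) = 99
Root (P2): min(97, 85, 99) = 85
P2 picks the child with the lowest value: C (value 85).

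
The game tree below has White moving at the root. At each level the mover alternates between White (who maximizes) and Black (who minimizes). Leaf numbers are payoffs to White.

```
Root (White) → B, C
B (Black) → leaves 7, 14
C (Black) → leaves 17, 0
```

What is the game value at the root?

7

B (Black): min(7, 14) = 7
C (Black): min(17, 0) = 0
Root (White): max(7, 0) = 7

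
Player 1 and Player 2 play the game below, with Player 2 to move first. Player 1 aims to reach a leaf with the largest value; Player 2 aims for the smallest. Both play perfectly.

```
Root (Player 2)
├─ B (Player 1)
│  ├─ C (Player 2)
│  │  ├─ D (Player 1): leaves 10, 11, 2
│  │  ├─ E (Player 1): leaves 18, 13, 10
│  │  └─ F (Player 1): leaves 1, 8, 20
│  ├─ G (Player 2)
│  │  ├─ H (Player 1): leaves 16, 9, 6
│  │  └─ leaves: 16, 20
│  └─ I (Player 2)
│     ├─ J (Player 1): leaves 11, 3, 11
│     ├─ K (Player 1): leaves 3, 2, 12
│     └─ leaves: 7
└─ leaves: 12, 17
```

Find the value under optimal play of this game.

12

D (Player 1): max(10, 11, 2) = 11
E (Player 1): max(18, 13, 10) = 18
F (Player 1): max(1, 8, 20) = 20
C (Player 2): min(11, 18, 20) = 11
H (Player 1): max(16, 9, 6) = 16
G (Player 2): min(16, 16, 20) = 16
J (Player 1): max(11, 3, 11) = 11
K (Player 1): max(3, 2, 12) = 12
I (Player 2): min(11, 12, 7) = 7
B (Player 1): max(11, 16, 7) = 16
Root (Player 2): min(16, 12, 17) = 12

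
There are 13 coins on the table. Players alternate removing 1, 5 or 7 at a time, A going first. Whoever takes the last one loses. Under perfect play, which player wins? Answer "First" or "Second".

i:   0  1  2  3  4  5  6  7  8  9 10 11 12 13
     W  L  W  L  W  L  W  L  W  L  W  L  W  L
Position 13 is L, so the second player wins.

Second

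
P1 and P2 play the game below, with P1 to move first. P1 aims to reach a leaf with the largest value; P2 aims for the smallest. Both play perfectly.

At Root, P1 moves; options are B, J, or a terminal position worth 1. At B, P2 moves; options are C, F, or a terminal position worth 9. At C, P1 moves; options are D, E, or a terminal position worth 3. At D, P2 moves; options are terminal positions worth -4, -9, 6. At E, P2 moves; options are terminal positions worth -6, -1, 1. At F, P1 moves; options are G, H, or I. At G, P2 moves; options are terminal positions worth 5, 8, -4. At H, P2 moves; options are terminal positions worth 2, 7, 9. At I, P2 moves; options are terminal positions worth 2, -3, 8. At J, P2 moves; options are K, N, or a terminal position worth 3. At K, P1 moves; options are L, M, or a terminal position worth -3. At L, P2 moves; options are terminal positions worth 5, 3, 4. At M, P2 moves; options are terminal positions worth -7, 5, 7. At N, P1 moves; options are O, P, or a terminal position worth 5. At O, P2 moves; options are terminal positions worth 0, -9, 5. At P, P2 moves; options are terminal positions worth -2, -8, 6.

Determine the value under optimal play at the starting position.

3

D (P2): min(-4, -9, 6) = -9
E (P2): min(-6, -1, 1) = -6
C (P1): max(-9, -6, 3) = 3
G (P2): min(5, 8, -4) = -4
H (P2): min(2, 7, 9) = 2
I (P2): min(2, -3, 8) = -3
F (P1): max(-4, 2, -3) = 2
B (P2): min(3, 2, 9) = 2
L (P2): min(5, 3, 4) = 3
M (P2): min(-7, 5, 7) = -7
K (P1): max(3, -7, -3) = 3
O (P2): min(0, -9, 5) = -9
P (P2): min(-2, -8, 6) = -8
N (P1): max(-9, -8, 5) = 5
J (P2): min(3, 5, 3) = 3
Root (P1): max(2, 3, 1) = 3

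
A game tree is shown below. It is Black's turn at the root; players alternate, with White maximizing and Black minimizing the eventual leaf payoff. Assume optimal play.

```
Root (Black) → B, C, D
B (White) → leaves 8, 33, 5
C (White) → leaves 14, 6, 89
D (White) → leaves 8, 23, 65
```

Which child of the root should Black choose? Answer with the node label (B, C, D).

B

B (White): max(8, 33, 5) = 33
C (White): max(14, 6, 89) = 89
D (White): max(8, 23, 65) = 65
Root (Black): min(33, 89, 65) = 33
Black picks the child with the lowest value: B (value 33).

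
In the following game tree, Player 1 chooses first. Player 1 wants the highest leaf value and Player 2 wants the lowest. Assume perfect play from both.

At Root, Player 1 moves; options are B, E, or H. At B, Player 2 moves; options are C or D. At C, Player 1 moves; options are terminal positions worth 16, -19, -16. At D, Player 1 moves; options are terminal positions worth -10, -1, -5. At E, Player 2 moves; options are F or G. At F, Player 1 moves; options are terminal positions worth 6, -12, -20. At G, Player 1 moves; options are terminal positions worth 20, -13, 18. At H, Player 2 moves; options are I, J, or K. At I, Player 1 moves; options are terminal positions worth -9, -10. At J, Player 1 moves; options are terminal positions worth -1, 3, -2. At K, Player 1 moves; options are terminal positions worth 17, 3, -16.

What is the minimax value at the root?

C (Player 1): max(16, -19, -16) = 16
D (Player 1): max(-10, -1, -5) = -1
B (Player 2): min(16, -1) = -1
F (Player 1): max(6, -12, -20) = 6
G (Player 1): max(20, -13, 18) = 20
E (Player 2): min(6, 20) = 6
I (Player 1): max(-9, -10) = -9
J (Player 1): max(-1, 3, -2) = 3
K (Player 1): max(17, 3, -16) = 17
H (Player 2): min(-9, 3, 17) = -9
Root (Player 1): max(-1, 6, -9) = 6

6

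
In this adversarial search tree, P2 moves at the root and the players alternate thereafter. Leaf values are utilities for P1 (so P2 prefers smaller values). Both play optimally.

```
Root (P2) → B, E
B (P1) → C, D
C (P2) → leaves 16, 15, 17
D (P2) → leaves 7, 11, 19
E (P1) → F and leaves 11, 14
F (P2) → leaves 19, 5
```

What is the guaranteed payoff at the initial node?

C (P2): min(16, 15, 17) = 15
D (P2): min(7, 11, 19) = 7
B (P1): max(15, 7) = 15
F (P2): min(19, 5) = 5
E (P1): max(5, 11, 14) = 14
Root (P2): min(15, 14) = 14

14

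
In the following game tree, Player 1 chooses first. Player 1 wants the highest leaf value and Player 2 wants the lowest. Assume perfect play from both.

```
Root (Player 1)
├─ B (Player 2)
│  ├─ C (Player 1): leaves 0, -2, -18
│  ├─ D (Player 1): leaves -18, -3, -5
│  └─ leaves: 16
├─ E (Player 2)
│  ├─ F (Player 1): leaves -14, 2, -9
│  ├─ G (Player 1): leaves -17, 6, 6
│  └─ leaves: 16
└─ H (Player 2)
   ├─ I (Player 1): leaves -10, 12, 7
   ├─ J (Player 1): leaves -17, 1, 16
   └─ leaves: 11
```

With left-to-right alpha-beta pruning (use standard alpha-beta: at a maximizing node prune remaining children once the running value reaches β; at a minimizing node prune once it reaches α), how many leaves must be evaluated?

C [α=-∞,β=+∞]: v=0
D [α=-∞,β=0]: v=-3
B [α=-∞,β=+∞]: v=-3
F [α=-3,β=+∞]: v=2
G [α=-3,β=2]: v=6 after child 2 ≥ β → β-cutoff, skip 1
E [α=-3,β=+∞]: v=2
I [α=2,β=+∞]: v=12
J [α=2,β=12]: v=16
H [α=2,β=+∞]: v=11
Root [α=-∞,β=+∞]: v=11
Leaves evaluated: 20 of 21.

20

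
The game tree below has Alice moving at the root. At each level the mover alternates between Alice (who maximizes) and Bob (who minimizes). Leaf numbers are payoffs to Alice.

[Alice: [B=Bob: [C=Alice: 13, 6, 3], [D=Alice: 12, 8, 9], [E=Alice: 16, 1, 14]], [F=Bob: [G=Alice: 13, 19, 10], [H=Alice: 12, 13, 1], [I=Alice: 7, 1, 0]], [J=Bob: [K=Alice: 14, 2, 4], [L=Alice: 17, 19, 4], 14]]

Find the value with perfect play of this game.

14

C (Alice): max(13, 6, 3) = 13
D (Alice): max(12, 8, 9) = 12
E (Alice): max(16, 1, 14) = 16
B (Bob): min(13, 12, 16) = 12
G (Alice): max(13, 19, 10) = 19
H (Alice): max(12, 13, 1) = 13
I (Alice): max(7, 1, 0) = 7
F (Bob): min(19, 13, 7) = 7
K (Alice): max(14, 2, 4) = 14
L (Alice): max(17, 19, 4) = 19
J (Bob): min(14, 19, 14) = 14
Root (Alice): max(12, 7, 14) = 14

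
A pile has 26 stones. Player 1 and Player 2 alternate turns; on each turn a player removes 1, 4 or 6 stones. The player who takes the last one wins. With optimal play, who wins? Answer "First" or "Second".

First

W/L table (W = player to move can force a win):
i:   0  1  2  3  4  5  6  7  8  9 10 11 12 13 14 15 16 17 18 19 20 21 22 23 24 25 26
     L  W  L  W  W  L  W  L  W  W  L  W  L  W  W  L  W  L  W  W  L  W  L  W  W  L  W
Position 26 is W, so the first player wins.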